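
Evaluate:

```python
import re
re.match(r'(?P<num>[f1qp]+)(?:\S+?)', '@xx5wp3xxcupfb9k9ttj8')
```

The pattern matches one or more of one of [f1qp] (captured as 'num'); then one or more of a non-whitespace character (lazy) (non-capturing group).
`re.match` only tries the pattern at the start of the string.
Here position 0 doesn't satisfy it, so the call returns None.

None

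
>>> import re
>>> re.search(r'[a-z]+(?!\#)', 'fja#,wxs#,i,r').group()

'fj'

The negative lookahead/lookbehind blocks any match where the forbidden context is present.
The match spans [0:2] → 'fj'.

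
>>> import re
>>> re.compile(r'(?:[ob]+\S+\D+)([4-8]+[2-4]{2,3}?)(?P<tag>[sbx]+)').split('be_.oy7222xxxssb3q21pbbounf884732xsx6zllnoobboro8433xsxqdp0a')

`re.split` interleaves the captured-group text with the surrounding fragments.

['', '8433', 'xsx', 'qdp0a']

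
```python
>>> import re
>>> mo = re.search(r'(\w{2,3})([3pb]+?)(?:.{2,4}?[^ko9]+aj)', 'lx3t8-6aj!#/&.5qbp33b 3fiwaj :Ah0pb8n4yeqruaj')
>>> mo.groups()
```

('lx', '3')

The match spans [0:45] → 'lx3t8-6aj!#/&.5qbp33b 3fiwaj :Ah0pb8n4yeqruaj'.
Captured: group 1 = 'lx', group 2 = '3'.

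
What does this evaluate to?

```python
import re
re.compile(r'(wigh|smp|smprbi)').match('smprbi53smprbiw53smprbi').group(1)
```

The match spans [0:3] → 'smp'.
Captured: group 1 = 'smp'.

'smp'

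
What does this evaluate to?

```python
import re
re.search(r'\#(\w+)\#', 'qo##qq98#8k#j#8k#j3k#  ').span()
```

(3, 9)

Unlike `match`, `search` isn't anchored — it looks for the pattern anywhere in the string.
The match spans [3:9] → '#qq98#'.
Captured: group 1 = 'qq98'.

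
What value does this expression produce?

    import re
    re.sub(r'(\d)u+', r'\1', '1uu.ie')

`\1` in the replacement pulls in group 1's text for each match.

'1.ie'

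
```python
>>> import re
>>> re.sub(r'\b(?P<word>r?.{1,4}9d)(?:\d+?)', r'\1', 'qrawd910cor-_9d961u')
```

This matches a word boundary (`\b`, zero-width); then optionally a literal 'r', then 1 to 4 of any character, then the literal '9d' (captured as 'word'); then one or more of a digit (lazy) (non-capturing group).
The `?` after the quantifier makes it lazy — it takes as little as possible before letting the rest of the pattern try.
Matches: at [11:16] → '-_9d9'.
The replacement refers to a captured group, so each match is rewritten using its own captured text.

'qrawd910cor-_9d61u'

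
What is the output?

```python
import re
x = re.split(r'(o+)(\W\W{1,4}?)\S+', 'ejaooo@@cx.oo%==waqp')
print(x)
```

['eja', 'ooo', '@@', '']

Pattern: one or more of a literal 'o' (captured); then a non-word character, then 1 to 4 of a non-word character (lazy) (captured); then one or more of a non-whitespace character.
With a capturing group present, the delimiter's captured portion is kept in the result list.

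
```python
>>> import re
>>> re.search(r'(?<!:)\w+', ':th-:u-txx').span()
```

(2, 3)

The negative lookaround is zero-width — it rules out positions where the adjacent text would match, without consuming anything.
`search` walks the string left to right and returns the first match it finds.
The match spans [2:3] → 'h'.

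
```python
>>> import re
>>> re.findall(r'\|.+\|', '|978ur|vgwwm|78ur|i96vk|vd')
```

['|978ur|vgwwm|78ur|i96vk|']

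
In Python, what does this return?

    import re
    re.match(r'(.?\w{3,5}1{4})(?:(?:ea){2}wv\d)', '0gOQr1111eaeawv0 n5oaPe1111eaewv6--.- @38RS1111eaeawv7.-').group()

Pattern: optionally any character, then 3 to 5 of a word character, then exactly 4 of the literal '1' (captured); then the literal 'ea' repeated 2 times, then the literal 'wv', then a digit (non-capturing group).
`re.match` only tries the pattern at the start of the string.
The match spans [0:16] → '0gOQr1111eaeawv0'.
Captured: group 1 = '0gOQr1111'.

'0gOQr1111eaeawv0'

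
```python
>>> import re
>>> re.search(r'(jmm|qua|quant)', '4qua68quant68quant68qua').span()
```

(1, 4)

`search` walks the string left to right and returns the first match it finds.
The match spans [1:4] → 'qua'.
Captured: group 1 = 'qua'.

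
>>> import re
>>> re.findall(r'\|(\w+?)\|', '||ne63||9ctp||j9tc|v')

['ne63', '9ctp', 'j9tc']

Walking the string: at [1:7] match '|ne63|', group 1 = 'ne63'; at [7:13] match '|9ctp|', group 1 = '9ctp'; at [13:19] match '|j9tc|', group 1 = 'j9tc'.
Because there's exactly one group, `findall` drops the full match and keeps group 1 from each hit.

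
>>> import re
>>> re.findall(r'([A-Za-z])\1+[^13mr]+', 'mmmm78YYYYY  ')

['m']

`\1` has to match the exact text group 1 already captured.
Scanning left to right: at [0:13] match 'mmmm78YYYYY  ', group 1 = 'm'.
Because there's exactly one group, `findall` drops the full match and keeps group 1 from the one hit.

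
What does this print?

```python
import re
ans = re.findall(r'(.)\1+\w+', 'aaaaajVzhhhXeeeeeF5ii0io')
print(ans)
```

After group 1 captures some text, `\1` only succeeds where that same text appears again.
One capturing group, so `findall` returns just the captured substring from the one match — 1 in all.

['a']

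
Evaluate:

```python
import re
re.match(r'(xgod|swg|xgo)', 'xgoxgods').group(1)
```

The match spans [0:3] → 'xgo'.
Captured: group 1 = 'xgo'.

'xgo'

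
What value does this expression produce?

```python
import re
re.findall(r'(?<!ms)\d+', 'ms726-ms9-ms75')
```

['26', '5']

The negative lookaround is zero-width — it rules out positions where the adjacent text would match, without consuming anything.
Matches: at [3:5] → '26'; at [13:14] → '5'.
Since nothing is captured, `findall` lists the 2 matched substrings directly.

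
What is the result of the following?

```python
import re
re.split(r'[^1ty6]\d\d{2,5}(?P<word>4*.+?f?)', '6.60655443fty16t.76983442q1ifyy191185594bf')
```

['6', '43f', 'ty16t', '42', 'q1ifyy1', '4bf', '']

Because the pattern has a capturing group, `split` also inserts each captured text between the pieces.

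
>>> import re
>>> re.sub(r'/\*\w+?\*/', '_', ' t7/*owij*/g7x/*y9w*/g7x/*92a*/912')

Matches: at [3:11] → '/*owij*/'; at [14:21] → '/*y9w*/'; at [24:31] → '/*92a*/'.
`sub` substitutes '_' at each match site.

' t7_g7x_g7x_912'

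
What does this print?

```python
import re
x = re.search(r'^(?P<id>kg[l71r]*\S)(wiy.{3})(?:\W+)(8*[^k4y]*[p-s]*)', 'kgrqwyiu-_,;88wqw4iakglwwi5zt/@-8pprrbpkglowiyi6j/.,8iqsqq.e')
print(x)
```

None

This matches anchored at the start of the string; then the literal 'kg', then zero or more of one of [l71r], then a non-whitespace character (captured as 'id'); then the literal 'wiy', then exactly 3 of any character (captured); then one or more of a non-word character (non-capturing group); then zero or more of the literal '8', then zero or more of any character except [k4y], then zero or more of a character in [p-s] (captured).
Here no position works, so the call returns None.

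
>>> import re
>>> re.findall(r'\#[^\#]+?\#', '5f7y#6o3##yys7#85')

['#6o3#', '#yys7#']

Walking the string: at [4:9] → '#6o3#'; at [9:15] → '#yys7#'.
With no groups in the pattern, `findall` gives back each whole match — 2 here.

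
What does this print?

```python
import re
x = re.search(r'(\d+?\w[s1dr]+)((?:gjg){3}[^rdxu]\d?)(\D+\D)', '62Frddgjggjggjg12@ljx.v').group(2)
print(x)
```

gjggjggjg12

This matches one or more of a digit (lazy), then a word character, then one or more of one of [s1dr] (captured); then the literal 'gjg' repeated 3 times, then any character except [rdxu], then optionally a digit (captured); then one or more of a non-digit, then a non-digit (captured).
`search` walks the string left to right and returns the first match it finds.
The match spans [0:23] → '62Frddgjggjggjg12@ljx.v'.
Captured: group 1 = '62Frdd', group 2 = 'gjggjggjg12', group 3 = '@ljx.v'.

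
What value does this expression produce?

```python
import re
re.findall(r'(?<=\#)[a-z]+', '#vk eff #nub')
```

The lookaround is zero-width — it requires the adjacent text to match without consuming it, so the asserted text isn't part of the match.
`findall` yields the raw match text (2 of them) because the pattern has no groups.

['vk', 'nub']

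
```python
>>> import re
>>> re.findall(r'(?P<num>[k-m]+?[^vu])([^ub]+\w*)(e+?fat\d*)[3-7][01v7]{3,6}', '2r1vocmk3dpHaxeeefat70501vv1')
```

[('mk', '3dpHaxee', 'efat70')]

This matches one or more of a character in [k-m] (lazy), then any character except [vu] (captured as 'num'); then one or more of any character except [ub], then zero or more of a word character (captured); then one or more of a literal 'e' (lazy), then the literal 'fat', then zero or more of a digit (captured); then a character in [3-7], then 3 to 6 of one of [01v7].
Lazy quantifiers expand one character at a time until the remainder of the pattern can match.
Matches: at [6:28] match 'mk3dpHaxeeefat70501vv1', groups = ('mk', '3dpHaxee', 'efat70').
With 3 capturing groups, `findall` returns a 3-tuple per match.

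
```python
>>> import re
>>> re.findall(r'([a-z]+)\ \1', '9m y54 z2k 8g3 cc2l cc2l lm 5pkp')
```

['l']

After group 1 captures some text, `\1` only succeeds where that same text appears again.
Matches: at [23:26] match 'l l', group 1 = 'l'.
One capturing group, so `findall` returns just the captured substring from the one match — 1 in all.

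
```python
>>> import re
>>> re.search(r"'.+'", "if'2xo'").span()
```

(2, 7)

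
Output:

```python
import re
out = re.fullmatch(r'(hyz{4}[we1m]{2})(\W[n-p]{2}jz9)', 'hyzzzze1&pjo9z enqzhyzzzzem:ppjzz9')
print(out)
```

None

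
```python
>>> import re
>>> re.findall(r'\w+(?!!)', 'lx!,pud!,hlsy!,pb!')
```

Because the assertion is negative and zero-width, positions next to the forbidden text are skipped.
Since nothing is captured, `findall` lists the 4 matched substrings directly.

['l', 'pu', 'hls', 'p']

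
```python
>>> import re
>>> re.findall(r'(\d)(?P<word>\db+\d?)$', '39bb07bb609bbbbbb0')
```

With 2 capturing groups, `findall` returns a 2-tuple per match.

[('0', '9bbbbbb0')]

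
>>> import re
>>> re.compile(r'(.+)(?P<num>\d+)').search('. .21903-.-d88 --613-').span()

The match spans [0:20] → '. .21903-.-d88 --613'.

(0, 20)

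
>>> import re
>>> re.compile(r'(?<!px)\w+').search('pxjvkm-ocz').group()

`(?!…)`/`(?<!…)` only lets a position through if the neighbouring text does NOT match; no characters are consumed.
`search` walks the string left to right and returns the first match it finds.
The match spans [0:6] → 'pxjvkm'.

'pxjvkm'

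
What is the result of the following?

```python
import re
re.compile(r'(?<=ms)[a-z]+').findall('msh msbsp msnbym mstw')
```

['h', 'bsp', 'nbym', 'tw']

Lookahead/lookbehind check context without consuming it, so the matched span excludes the asserted characters.
Matches: at [2:3] → 'h'; at [6:9] → 'bsp'; at [12:16] → 'nbym'; at [19:21] → 'tw'.
`findall` yields the raw match text (4 of them) because the pattern has no groups.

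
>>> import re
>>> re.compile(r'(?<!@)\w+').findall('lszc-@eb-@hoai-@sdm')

['lszc', 'b', 'oai', 'dm']

`(?!…)`/`(?<!…)` only lets a position through if the neighbouring text does NOT match; no characters are consumed.
Matches: at [0:4] → 'lszc'; at [7:8] → 'b'; at [11:14] → 'oai'; at [17:19] → 'dm'.
No capturing groups, so `findall` returns the 4 full match strings.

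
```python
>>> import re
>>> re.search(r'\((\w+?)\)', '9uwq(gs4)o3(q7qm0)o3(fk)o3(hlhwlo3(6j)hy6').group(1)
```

'gs4'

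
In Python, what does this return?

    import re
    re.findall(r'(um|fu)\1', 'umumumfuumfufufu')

['um', 'fu']

The backreference `\1` re-matches whatever the first group consumed, character for character.
Matches: at [0:4] match 'umum', group 1 = 'um'; at [10:14] match 'fufu', group 1 = 'fu'.
`findall` collects group 1 from each match (2 total).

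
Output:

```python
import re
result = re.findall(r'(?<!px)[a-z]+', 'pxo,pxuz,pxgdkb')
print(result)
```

['pxo', 'pxuz', 'pxgdkb']

The negative lookaround is zero-width — it rules out positions where the adjacent text would match, without consuming anything.
No capturing groups, so `findall` returns the 3 full match strings.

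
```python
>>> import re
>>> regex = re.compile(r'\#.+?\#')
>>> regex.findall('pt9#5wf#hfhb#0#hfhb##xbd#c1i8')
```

A `+?`/`*?`/`{m,n}?` starts at its minimum and grows only as far as needed for what follows to match.
Scanning left to right: at [3:8] → '#5wf#'; at [12:15] → '#0#'; at [19:25] → '##xbd#'.
No capturing groups, so `findall` returns the 3 full match strings.

['#5wf#', '#0#', '##xbd#']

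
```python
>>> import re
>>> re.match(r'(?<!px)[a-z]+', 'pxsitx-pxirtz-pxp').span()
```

Because the assertion is negative and zero-width, positions next to the forbidden text are skipped.
`re.match` only tries the pattern at the start of the string.
The match spans [0:6] → 'pxsitx'.

(0, 6)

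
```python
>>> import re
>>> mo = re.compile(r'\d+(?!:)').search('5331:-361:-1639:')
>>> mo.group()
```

`(?!…)`/`(?<!…)` only lets a position through if the neighbouring text does NOT match; no characters are consumed.
The match spans [0:3] → '533'.

'533'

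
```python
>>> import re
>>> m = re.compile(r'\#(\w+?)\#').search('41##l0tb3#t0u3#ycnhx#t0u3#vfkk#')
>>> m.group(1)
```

'l0tb3'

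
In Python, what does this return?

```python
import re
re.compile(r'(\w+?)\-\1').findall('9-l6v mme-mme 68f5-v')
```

['mme']

The backreference `\1` re-matches whatever the first group consumed, character for character.
Matches: at [6:13] match 'mme-mme', group 1 = 'mme'.
One capturing group, so `findall` returns just the captured substring from the one match — 1 in all.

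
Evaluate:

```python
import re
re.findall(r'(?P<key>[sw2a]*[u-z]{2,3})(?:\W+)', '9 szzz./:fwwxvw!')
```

This matches zero or more of one of [sw2a], then 2 to 3 of a character in [u-z] (captured as 'key'); then one or more of a non-word character (non-capturing group).
With a single group, `findall` returns only what that group captured — 2 items.

['szzz', 'wwxvw']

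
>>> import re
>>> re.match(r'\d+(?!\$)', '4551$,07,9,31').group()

'455'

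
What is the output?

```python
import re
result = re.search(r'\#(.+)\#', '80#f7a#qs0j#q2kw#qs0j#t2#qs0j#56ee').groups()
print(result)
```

('f7a#qs0j#q2kw#qs0j#t2#qs0j',)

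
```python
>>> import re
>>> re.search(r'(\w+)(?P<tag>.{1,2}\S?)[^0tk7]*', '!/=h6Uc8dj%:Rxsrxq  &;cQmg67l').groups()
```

('h6Uc8dj', '%:R')

Pattern: one or more of a word character (captured); then 1 to 2 of any character, then optionally a non-whitespace character (captured as 'tag'); then zero or more of any character except [0tk7].
`re.search` scans for the first position where the pattern succeeds.
The match spans [3:27] → 'h6Uc8dj%:Rxsrxq  &;cQmg6'.
Captured: group 1 = 'h6Uc8dj', group 2 = '%:R'.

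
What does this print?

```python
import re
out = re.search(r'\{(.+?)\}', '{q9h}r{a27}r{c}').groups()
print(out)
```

('q9h',)

The match spans [0:5] → '{q9h}'.
Captured: group 1 = 'q9h'.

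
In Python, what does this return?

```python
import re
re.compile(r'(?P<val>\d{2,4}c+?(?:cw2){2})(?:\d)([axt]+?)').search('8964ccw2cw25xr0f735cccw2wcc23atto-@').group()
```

'8964ccw2cw25x'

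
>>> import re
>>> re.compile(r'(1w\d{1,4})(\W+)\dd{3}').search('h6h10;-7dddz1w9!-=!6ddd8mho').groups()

Pattern: the literal '1w', then 1 to 4 of a digit (captured); then one or more of a non-word character (captured); then a digit, then exactly 3 of the literal 'd'.
`re.search` scans for the first position where the pattern succeeds.
The match spans [12:23] → '1w9!-=!6ddd'.
Captured: group 1 = '1w9', group 2 = '!-=!'.

('1w9', '!-=!')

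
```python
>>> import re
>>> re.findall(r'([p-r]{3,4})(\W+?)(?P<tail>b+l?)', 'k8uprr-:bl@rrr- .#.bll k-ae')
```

[('prr', '-:', 'bl'), ('rrr', '- .#.', 'bl')]

This matches 3 to 4 of a character in [p-r] (captured); then one or more of a non-word character (lazy) (captured); then one or more of the literal 'b', then optionally a literal 'l' (captured as 'tail').
Matches: at [3:10] match 'prr-:bl', groups = ('prr', '-:', 'bl'); at [11:21] match 'rrr- .#.bl', groups = ('rrr', '- .#.', 'bl').
With 3 capturing groups, `findall` returns a 3-tuple per match.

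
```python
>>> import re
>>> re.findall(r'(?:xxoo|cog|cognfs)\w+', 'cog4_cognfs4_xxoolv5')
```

Scanning left to right: at [0:20] → 'cog4_cognfs4_xxoolv5'.
Since nothing is captured, `findall` lists the 1 matched substring directly.

['cog4_cognfs4_xxoolv5']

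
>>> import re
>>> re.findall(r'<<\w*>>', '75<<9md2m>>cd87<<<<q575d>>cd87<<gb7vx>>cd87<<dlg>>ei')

Walking the string: at [2:11] → '<<9md2m>>'; at [17:26] → '<<q575d>>'; at [30:39] → '<<gb7vx>>'; at [43:50] → '<<dlg>>'.
`findall` yields the raw match text (4 of them) because the pattern has no groups.

['<<9md2m>>', '<<q575d>>', '<<gb7vx>>', '<<dlg>>']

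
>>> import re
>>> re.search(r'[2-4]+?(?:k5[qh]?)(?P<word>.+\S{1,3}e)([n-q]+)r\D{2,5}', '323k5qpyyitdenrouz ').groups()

The match spans [0:19] → '323k5qpyyitdenrouz '.
Captured: group 1 = 'pyyitde', group 2 = 'n'.

('pyyitde', 'n')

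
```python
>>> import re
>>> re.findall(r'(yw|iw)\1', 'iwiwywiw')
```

['iw']

The backreference `\1` re-matches whatever the first group consumed, character for character.
Scanning left to right: at [0:4] match 'iwiw', group 1 = 'iw'.
Because there's exactly one group, `findall` drops the full match and keeps group 1 from the one hit.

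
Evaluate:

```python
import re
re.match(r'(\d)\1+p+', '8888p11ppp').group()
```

After group 1 captures some text, `\1` only succeeds where that same text appears again.
With `match`, the pattern is implicitly anchored at the beginning.
The match spans [0:5] → '8888p'.
Captured: group 1 = '8'.

'8888p'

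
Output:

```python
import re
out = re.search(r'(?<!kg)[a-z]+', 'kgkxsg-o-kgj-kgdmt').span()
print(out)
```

The negative lookahead/lookbehind blocks any match where the forbidden context is present.
`re.search` scans for the first position where the pattern succeeds.
The match spans [0:6] → 'kgkxsg'.

(0, 6)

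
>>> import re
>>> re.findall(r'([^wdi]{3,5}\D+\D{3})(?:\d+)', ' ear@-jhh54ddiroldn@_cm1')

[' ear@-jhh', 'roldn@_cm']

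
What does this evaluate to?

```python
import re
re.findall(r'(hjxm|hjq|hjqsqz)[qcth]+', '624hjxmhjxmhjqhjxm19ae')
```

['hjxm', 'hjq']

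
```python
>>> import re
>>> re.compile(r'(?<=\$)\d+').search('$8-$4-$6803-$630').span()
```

Because the assertion is zero-width, the text it checks is not consumed and won't appear in the result.
`re.search` tries every starting position until one works.
The match spans [1:2] → '8'.

(1, 2)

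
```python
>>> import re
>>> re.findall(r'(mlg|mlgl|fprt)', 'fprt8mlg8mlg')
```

['fprt', 'mlg', 'mlg']

Matches: at [0:4] match 'fprt', group 1 = 'fprt'; at [5:8] match 'mlg', group 1 = 'mlg'; at [9:12] match 'mlg', group 1 = 'mlg'.
With a single group, `findall` returns only what that group captured — 3 items.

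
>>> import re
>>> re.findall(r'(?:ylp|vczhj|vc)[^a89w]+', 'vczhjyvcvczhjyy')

Matches: at [0:15] → 'vczhjyvcvczhjyy'.
`findall` yields the raw match text (1 of them) because the pattern has no groups.

['vczhjyvcvczhjyy']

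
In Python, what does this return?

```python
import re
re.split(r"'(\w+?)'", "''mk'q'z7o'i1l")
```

The group in the pattern means `split` returns the separators' captures alongside the pieces.

["'", 'mk', 'q', 'z7o', 'i1l']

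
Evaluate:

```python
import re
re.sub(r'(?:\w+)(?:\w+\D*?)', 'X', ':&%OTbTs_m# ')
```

With the lazy modifier that quantifier settles for the fewest repetitions that let the rest of the pattern succeed (the atoms after it are unaffected and can still be greedy).
Each match is replaced by 'X'.

':&%X# '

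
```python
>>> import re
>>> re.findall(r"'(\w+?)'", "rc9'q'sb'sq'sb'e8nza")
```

['q', 'sq']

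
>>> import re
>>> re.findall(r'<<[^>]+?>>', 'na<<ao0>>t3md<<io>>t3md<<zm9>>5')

With no groups in the pattern, `findall` gives back each whole match — 3 here.

['<<ao0>>', '<<io>>', '<<zm9>>']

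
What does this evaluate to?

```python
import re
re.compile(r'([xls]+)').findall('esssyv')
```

The pattern matches one or more of one of [xls] (captured).
Because there's exactly one group, `findall` drops the full match and keeps group 1 from the one hit.

['sss']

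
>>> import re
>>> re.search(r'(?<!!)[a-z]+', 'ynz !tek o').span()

Because the assertion is negative and zero-width, positions next to the forbidden text are skipped.
The match spans [0:3] → 'ynz'.

(0, 3)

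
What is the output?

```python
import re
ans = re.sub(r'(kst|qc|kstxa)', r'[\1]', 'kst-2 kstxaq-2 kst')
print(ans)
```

Alternation tries branches left to right and keeps the first one that lets the overall match succeed at that position.
Matches: at [0:3] → 'kst'; at [6:9] → 'kst'; at [15:18] → 'kst'.
The replacement refers to a captured group, so each match is rewritten using its own captured text.

[kst]-2 [kst]xaq-2 [kst]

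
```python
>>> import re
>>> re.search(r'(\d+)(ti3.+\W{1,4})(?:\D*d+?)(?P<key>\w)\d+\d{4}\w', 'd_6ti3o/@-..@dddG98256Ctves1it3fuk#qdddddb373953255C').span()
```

Pattern: one or more of a digit (captured); then the literal 'ti3', then one or more of any character, then 1 to 4 of a non-word character (captured); then zero or more of a non-digit, then one or more of a literal 'd' (lazy) (non-capturing group); then a word character (captured as 'key'); then one or more of a digit, then exactly 4 of a digit, then a word character.
`re.search` scans for the first position where the pattern succeeds.
The match spans [2:52] → '6ti3o/@-..@dddG98256Ctves1it3fuk#qdddddb373953255C'.
Captured: group 1 = '6', group 2 = 'ti3o/@-..@dddG98256Ctves1it3fuk#', group 3 = 'b'.

(2, 52)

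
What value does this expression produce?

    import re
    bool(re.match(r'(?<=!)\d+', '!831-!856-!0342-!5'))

False

Lookahead/lookbehind check context without consuming it, so the matched span excludes the asserted characters.
`match` is anchored at position 0; if the pattern doesn't fit there, it returns None.
Here position 0 doesn't satisfy it, so the call returns None, and `bool(None)` is False.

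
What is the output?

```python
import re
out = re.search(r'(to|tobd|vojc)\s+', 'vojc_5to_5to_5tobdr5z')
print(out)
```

None

`re.search` scans for the first position where the pattern succeeds.
Here the pattern never matches, so the call returns None.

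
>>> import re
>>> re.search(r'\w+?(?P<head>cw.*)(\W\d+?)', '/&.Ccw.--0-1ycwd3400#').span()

The match spans [3:12] → 'Ccw.--0-1'.

(3, 12)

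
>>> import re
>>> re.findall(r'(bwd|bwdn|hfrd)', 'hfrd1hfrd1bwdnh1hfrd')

The regex engine tests alternatives in the order written; an earlier branch that matches wins even if a later one would match more.
Walking the string: at [0:4] match 'hfrd', group 1 = 'hfrd'; at [5:9] match 'hfrd', group 1 = 'hfrd'; at [10:13] match 'bwd', group 1 = 'bwd'; at [16:20] match 'hfrd', group 1 = 'hfrd'.
With a single group, `findall` returns only what that group captured — 4 items.

['hfrd', 'hfrd', 'bwd', 'hfrd']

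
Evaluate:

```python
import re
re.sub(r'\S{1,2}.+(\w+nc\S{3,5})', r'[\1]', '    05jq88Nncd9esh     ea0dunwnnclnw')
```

'    [nnclnw]'

The pattern matches 1 to 2 of a non-whitespace character, then one or more of any character; then one or more of a word character, then the literal 'nc', then 3 to 5 of a non-whitespace character (captured).
Matches: at [4:36] → '05jq88Nncd9esh     ea0dunwnnclnw'.
The replacement refers to a captured group, so each match is rewritten using its own captured text.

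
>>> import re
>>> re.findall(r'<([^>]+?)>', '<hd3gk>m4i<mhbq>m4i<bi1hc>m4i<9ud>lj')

One capturing group, so `findall` returns just the captured substring from each match — 4 in all.

['hd3gk', 'mhbq', 'bi1hc', '9ud']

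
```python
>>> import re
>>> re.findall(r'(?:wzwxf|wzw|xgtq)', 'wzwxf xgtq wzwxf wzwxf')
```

['wzwxf', 'xgtq', 'wzwxf', 'wzwxf']

Alternation isn't longest-match — the leftmost alternative that fits at this position is chosen.
Since nothing is captured, `findall` lists the 4 matched substrings directly.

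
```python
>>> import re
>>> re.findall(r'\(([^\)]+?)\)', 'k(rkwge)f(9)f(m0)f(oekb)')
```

One capturing group, so `findall` returns just the captured substring from each match — 4 in all.

['rkwge', '9', 'm0', 'oekb']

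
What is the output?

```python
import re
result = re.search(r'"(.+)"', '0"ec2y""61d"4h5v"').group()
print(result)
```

The match spans [1:17] → '"ec2y""61d"4h5v"'.

"ec2y""61d"4h5v"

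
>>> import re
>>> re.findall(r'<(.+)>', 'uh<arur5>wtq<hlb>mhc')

Matches: at [2:17] match '<arur5>wtq<hlb>', group 1 = 'arur5>wtq<hlb'.
Because there's exactly one group, `findall` drops the full match and keeps group 1 from the one hit.

['arur5>wtq<hlb']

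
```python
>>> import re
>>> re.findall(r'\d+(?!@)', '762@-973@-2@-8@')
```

['76', '97']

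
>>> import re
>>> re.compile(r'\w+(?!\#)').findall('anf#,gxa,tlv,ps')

['an', 'gxa', 'tlv', 'ps']

The negative lookahead/lookbehind blocks any match where the forbidden context is present.
Walking the string: at [0:2] → 'an'; at [5:8] → 'gxa'; at [9:12] → 'tlv'; at [13:15] → 'ps'.
Since nothing is captured, `findall` lists the 4 matched substrings directly.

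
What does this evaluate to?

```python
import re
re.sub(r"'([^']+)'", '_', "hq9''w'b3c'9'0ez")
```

Matches: at [4:7] → "'w'"; at [10:13] → "'9'".
`sub` substitutes '_' at each match site.

"hq9'_b3c_0ez"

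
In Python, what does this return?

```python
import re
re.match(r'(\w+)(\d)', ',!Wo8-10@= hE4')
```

None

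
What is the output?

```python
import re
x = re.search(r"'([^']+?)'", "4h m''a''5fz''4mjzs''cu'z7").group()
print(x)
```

'a'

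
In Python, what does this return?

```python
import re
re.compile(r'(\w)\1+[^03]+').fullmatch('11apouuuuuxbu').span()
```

For `fullmatch`, every character of the input must be accounted for by the pattern.
The match spans [0:13] → '11apouuuuuxbu'.

(0, 13)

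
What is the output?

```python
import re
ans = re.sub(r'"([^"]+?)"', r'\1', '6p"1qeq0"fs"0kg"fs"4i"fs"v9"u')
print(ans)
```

6p1qeq0fs0kgfs4ifsv9u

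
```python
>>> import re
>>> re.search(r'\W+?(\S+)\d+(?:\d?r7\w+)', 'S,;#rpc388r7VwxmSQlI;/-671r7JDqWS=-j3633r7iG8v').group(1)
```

The match spans [1:46] → ',;#rpc388r7VwxmSQlI;/-671r7JDqWS=-j3633r7iG8v'.
Captured: group 1 = ';#rpc388r7VwxmSQlI;/-671r7JDqWS=-j363'.

';#rpc388r7VwxmSQlI;/-671r7JDqWS=-j363'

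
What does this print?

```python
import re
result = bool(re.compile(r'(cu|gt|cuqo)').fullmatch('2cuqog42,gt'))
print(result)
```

`fullmatch` succeeds only if the pattern covers the string from start to end.
Here there's no way to consume every character, so the call returns None, and `bool(None)` is False.

False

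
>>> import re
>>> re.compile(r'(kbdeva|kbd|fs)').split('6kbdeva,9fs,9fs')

Alternation isn't longest-match — the leftmost alternative that fits at this position is chosen.
Matches to split on: at [1:7] → 'kbdeva'; at [9:11] → 'fs'; at [13:15] → 'fs'.
`re.split` interleaves the captured-group text with the surrounding fragments.

['6', 'kbdeva', ',9', 'fs', ',9', 'fs', '']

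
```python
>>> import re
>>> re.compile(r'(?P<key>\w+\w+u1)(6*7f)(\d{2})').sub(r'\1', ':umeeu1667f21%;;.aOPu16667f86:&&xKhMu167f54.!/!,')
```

The pattern matches one or more of a word character, then one or more of a word character, then the literal 'u1' (captured as 'key'); then zero or more of a literal '6', then the literal '7f' (captured); then exactly 2 of a digit (captured).
The replacement refers to a captured group, so each match is rewritten using its own captured text.

':umeeu1%;;.aOPu1:&&xKhMu1.!/!,'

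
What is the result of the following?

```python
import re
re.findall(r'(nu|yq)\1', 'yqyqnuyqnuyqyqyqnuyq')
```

['yq', 'yq']

A backreference is literal: `\1` must see the identical characters the first group matched.
One capturing group, so `findall` returns just the captured substring from each match — 2 in all.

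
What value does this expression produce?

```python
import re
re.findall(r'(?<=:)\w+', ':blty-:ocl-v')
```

['blty', 'ocl']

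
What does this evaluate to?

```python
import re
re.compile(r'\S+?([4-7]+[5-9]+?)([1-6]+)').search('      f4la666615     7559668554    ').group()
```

This matches one or more of a non-whitespace character (lazy); then one or more of a character in [4-7], then one or more of a character in [5-9] (lazy) (captured); then one or more of a character in [1-6] (captured).
The match spans [6:16] → 'f4la666615'.

'f4la666615'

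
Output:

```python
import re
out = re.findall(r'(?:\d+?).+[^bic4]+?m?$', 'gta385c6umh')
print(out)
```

['385c6umh']

Pattern: one or more of a digit (lazy) (non-capturing group); then one or more of any character; then one or more of any character except [bic4] (lazy), then optionally a literal 'm'; then anchored at the end.
Walking the string: at [3:11] → '385c6umh'.
No capturing groups, so `findall` returns the 1 full match string.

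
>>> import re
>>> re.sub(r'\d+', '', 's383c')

The pattern matches one or more of a digit.
Matches: at [1:4] → '383'.
Each match is replaced by ''.

'sc'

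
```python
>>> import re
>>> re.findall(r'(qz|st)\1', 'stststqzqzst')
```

['st', 'qz']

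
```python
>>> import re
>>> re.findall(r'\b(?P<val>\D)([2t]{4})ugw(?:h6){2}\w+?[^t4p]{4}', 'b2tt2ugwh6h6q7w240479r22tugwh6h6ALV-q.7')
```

[('b', '2tt2')]

Multiple groups make `findall` return tuples — one 2-tuple for the one match.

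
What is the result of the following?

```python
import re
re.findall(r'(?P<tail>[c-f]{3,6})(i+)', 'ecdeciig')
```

[('ecdec', 'ii')]

This matches 3 to 6 of a character in [c-f] (captured as 'tail'); then one or more of a literal 'i' (captured).
Scanning left to right: at [0:7] match 'ecdecii', groups = ('ecdec', 'ii').
With 2 capturing groups, `findall` returns a 2-tuple per match.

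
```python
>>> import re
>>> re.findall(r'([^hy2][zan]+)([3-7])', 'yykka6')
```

[('ka', '6')]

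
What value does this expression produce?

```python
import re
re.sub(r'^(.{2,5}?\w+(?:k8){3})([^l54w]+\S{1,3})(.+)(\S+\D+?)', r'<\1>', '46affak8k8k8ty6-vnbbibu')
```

'<46affak8k8k8>'

This matches anchored at the start of the string; then 2 to 5 of any character (lazy), then one or more of a word character, then the literal 'k8' repeated 3 times (captured); then one or more of any character except [l54w], then 1 to 3 of a non-whitespace character (captured); then one or more of any character (captured); then one or more of a non-whitespace character, then one or more of a non-digit (lazy) (captured).
`\1` in the replacement pulls in group 1's text for each match.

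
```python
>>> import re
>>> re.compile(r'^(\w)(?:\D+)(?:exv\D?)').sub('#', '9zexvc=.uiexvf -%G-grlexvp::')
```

'#::'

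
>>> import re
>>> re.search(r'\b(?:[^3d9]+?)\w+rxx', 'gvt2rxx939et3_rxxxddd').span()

This matches a word boundary (`\b`, zero-width); then one or more of any character except [3d9] (lazy) (non-capturing group); then one or more of a word character, then the literal 'rxx'.
The match spans [0:17] → 'gvt2rxx939et3_rxx'.

(0, 17)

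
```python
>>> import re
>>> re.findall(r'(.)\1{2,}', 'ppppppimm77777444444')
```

`\1` has to match the exact text group 1 already captured.
Matches: at [0:6] match 'pppppp', group 1 = 'p'; at [9:14] match '77777', group 1 = '7'; at [14:20] match '444444', group 1 = '4'.
One capturing group, so `findall` returns just the captured substring from each match — 3 in all.

['p', '7', '4']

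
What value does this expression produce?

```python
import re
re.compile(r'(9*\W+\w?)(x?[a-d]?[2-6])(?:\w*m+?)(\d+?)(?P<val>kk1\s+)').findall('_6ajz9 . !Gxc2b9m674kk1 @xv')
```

With 4 capturing groups, `findall` returns a 4-tuple per match.

[('9 . !G', 'xc2', '674', 'kk1 ')]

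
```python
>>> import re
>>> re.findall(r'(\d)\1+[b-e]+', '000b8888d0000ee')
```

The backreference `\1` re-matches whatever the first group consumed, character for character.
Matches: at [0:4] match '000b', group 1 = '0'; at [4:9] match '8888d', group 1 = '8'; at [9:15] match '0000ee', group 1 = '0'.
`findall` collects group 1 from each match (3 total).

['0', '8', '0']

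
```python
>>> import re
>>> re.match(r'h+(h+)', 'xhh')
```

None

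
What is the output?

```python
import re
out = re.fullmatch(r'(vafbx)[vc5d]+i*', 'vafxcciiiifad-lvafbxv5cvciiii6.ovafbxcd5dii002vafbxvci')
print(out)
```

This matches the literal 'va', then the literal 'fbx' (captured); then one or more of one of [vc5d], then zero or more of the literal 'i'.
`re.fullmatch` is like wrapping the pattern in `^…$` (in single-line mode).
Here there's no way to consume every character, so the call returns None.

None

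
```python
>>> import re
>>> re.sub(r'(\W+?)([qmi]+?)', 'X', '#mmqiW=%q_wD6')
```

'XmqiWX_wD6'

Pattern: one or more of a non-word character (lazy) (captured); then one or more of one of [qmi] (lazy) (captured).
The `?` after the quantifier makes it lazy — it takes as little as possible before letting the rest of the pattern try.
Matches: at [0:2] → '#m'; at [6:9] → '=%q'.
Each match is replaced by 'X'.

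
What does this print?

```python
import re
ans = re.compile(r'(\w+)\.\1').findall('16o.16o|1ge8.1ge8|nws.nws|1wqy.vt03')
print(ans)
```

After group 1 captures some text, `\1` only succeeds where that same text appears again.
`findall` collects group 1 from each match (3 total).

['16o', '1ge8', 'nws']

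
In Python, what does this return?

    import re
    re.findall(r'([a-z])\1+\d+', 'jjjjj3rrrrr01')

After group 1 captures some text, `\1` only succeeds where that same text appears again.
Walking the string: at [0:6] match 'jjjjj3', group 1 = 'j'; at [6:13] match 'rrrrr01', group 1 = 'r'.
`findall` collects group 1 from each match (2 total).

['j', 'r']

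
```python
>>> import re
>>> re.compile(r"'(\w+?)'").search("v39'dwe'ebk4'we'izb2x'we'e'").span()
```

The match spans [3:8] → "'dwe'".

(3, 8)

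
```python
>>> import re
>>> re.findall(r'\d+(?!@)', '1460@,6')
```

['146', '6']

Because the assertion is negative and zero-width, positions next to the forbidden text are skipped.
Matches: at [0:3] → '146'; at [6:7] → '6'.
No capturing groups, so `findall` returns the 2 full match strings.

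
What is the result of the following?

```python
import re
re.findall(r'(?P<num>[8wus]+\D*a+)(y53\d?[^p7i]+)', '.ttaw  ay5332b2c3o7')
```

[('w  a', 'y5332b2c3o')]

Pattern: one or more of one of [8wus], then zero or more of a non-digit, then one or more of the literal 'a' (captured as 'num'); then the literal 'y53', then optionally a digit, then one or more of any character except [p7i] (captured).
Scanning left to right: at [4:18] match 'w  ay5332b2c3o', groups = ('w  a', 'y5332b2c3o').
`findall` packs the 2 group values into a tuple for every match.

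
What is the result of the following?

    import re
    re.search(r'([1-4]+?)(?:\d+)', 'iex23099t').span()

Pattern: one or more of a character in [1-4] (lazy) (captured); then one or more of a digit (non-capturing group).
`search` walks the string left to right and returns the first match it finds.
The match spans [3:8] → '23099'.
Captured: group 1 = '2'.

(3, 8)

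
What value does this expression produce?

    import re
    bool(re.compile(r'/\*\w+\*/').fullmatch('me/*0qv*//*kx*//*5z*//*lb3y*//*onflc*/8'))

`fullmatch` succeeds only if the pattern covers the string from start to end.
Here there's no way to consume every character, so the call returns None, and `bool(None)` is False.

False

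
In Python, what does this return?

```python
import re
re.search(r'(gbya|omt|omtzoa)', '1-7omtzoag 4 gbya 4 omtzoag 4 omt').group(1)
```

'omt'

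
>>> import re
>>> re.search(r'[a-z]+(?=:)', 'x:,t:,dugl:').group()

The `(?=…)`/`(?<=…)` assertion just peeks at neighbouring text; it doesn't advance the match position.
`search` walks the string left to right and returns the first match it finds.
The match spans [0:1] → 'x'.

'x'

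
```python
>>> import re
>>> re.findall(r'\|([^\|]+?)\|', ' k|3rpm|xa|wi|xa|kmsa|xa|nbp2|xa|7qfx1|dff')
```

['3rpm', 'wi', 'kmsa', 'nbp2', '7qfx1']

Because there's exactly one group, `findall` drops the full match and keeps group 1 from each hit.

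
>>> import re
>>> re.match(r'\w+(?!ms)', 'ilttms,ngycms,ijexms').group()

Because the assertion is negative and zero-width, positions next to the forbidden text are skipped.
`re.match` won't scan ahead — the pattern has to work from the very first character.
The match spans [0:6] → 'ilttms'.

'ilttms'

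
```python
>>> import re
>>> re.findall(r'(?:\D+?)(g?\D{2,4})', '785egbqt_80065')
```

['gbqt_']

Pattern: one or more of a non-digit (lazy) (non-capturing group); then optionally a literal 'g', then 2 to 4 of a non-digit (captured).
A non-greedy quantifier consumes as few characters as it can — just enough that the remainder of the pattern still matches from where it stops; whatever follows it matches normally.
Walking the string: at [3:9] match 'egbqt_', group 1 = 'gbqt_'.
`findall` collects group 1 from the one match (1 total).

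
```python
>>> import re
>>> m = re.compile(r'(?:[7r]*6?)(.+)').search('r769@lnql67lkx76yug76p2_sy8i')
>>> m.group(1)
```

The match spans [0:28] → 'r769@lnql67lkx76yug76p2_sy8i'.
Captured: group 1 = '9@lnql67lkx76yug76p2_sy8i'.

'9@lnql67lkx76yug76p2_sy8i'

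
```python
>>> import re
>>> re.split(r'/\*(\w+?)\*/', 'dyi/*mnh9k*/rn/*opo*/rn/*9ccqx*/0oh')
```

['dyi', 'mnh9k', 'rn', 'opo', 'rn', '9ccqx', '0oh']

The group in the pattern means `split` returns the separators' captures alongside the pieces.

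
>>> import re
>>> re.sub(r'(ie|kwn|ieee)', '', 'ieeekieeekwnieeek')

'eekeeeek'

Alternation isn't longest-match — the leftmost alternative that fits at this position is chosen.
Matches: at [0:2] → 'ie'; at [5:7] → 'ie'; at [9:12] → 'kwn'; at [12:14] → 'ie'.
`sub` substitutes '' at each match site.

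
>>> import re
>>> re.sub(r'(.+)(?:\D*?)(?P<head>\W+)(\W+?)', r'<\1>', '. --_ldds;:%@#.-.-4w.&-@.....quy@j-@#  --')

The pattern matches one or more of any character (captured); then zero or more of a non-digit (lazy) (non-capturing group); then one or more of a non-word character (captured as 'head'); then one or more of a non-word character (lazy) (captured).
`\1` in the replacement pulls in group 1's text for each match.

'<. --_ldds;:%@#.-.-4w.&-@.....quy@j-@#  >'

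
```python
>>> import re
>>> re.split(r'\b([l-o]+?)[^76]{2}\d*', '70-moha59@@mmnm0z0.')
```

['70-', 'm', 'a59@@', 'm', 'm0z0.']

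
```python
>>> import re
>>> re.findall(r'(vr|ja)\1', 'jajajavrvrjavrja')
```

['ja', 'vr']

The backreference `\1` re-matches whatever the first group consumed, character for character.
Matches: at [0:4] match 'jaja', group 1 = 'ja'; at [6:10] match 'vrvr', group 1 = 'vr'.
`findall` collects group 1 from each match (2 total).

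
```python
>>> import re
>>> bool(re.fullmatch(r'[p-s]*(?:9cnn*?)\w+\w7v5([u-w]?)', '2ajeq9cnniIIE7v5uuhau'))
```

False

For `fullmatch`, every character of the input must be accounted for by the pattern.
Here the string isn't matched end-to-end, so the call returns None, and `bool(None)` is False.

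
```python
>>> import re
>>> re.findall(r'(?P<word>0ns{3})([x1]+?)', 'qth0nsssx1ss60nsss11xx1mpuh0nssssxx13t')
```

The pattern matches the literal '0n', then exactly 3 of a literal 's' (captured as 'word'); then one or more of one of [x1] (lazy) (captured).
With the lazy modifier that quantifier settles for the fewest repetitions that let the rest of the pattern succeed (the atoms after it are unaffected and can still be greedy).
Matches: at [3:9] match '0nsssx', groups = ('0nsss', 'x'); at [13:19] match '0nsss1', groups = ('0nsss', '1').
With 2 capturing groups, `findall` returns a 2-tuple per match.

[('0nsss', 'x'), ('0nsss', '1')]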